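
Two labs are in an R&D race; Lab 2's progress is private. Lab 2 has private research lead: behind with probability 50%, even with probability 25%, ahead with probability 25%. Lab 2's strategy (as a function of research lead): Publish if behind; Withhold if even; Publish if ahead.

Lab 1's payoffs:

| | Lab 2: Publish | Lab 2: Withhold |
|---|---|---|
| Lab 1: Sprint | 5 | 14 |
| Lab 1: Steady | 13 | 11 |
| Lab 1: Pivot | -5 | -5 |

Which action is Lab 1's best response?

E[Sprint] = 0.5·(5) + 0.25·(14) + 0.25·(5) = 7.25
E[Steady] = 0.5·(13) + 0.25·(11) + 0.25·(13) = 12.5
E[Pivot] = 0.5·(-5) + 0.25·(-5) + 0.25·(-5) = -5
Best response: Steady (12.5 is the largest).

Steady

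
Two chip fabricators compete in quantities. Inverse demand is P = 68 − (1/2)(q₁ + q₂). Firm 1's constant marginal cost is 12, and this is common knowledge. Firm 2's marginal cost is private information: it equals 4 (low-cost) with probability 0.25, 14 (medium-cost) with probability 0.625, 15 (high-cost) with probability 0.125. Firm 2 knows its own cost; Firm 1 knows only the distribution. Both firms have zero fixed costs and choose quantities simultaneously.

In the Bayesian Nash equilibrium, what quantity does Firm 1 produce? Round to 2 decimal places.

Each type of Firm 2 best-responds to q₁; Firm 1 best-responds to the expected q₂ over Firm 2's types.
Firm 2 with cost c maximizes (68 − (1/2)(q₁+q₂) − c)·q₂, giving q₂(c) = (68 − c − (1/2)q₁).
E[c₂] = 0.25·4 + 0.625·14 + 0.125·15 = 11.625
Firm 1's FOC against E[q₂] yields q₁ = (68 − 2·12 + E[c₂])/(3/2) = (68 − 24 + 11.625)/(3/2) = 37.0833.

37.08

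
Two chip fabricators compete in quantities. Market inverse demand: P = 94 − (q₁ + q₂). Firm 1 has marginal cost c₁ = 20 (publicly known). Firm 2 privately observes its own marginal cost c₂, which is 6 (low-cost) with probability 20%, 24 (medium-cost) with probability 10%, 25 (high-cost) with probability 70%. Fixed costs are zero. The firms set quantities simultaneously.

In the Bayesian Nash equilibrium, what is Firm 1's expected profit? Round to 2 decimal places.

Firm 2 with cost c maximizes (94 − (q₁+q₂) − c)·q₂, giving q₂(c) = (94 − c − q₁)/2.
E[c₂] = 0.2·6 + 0.1·24 + 0.7·25 = 21.1
Firm 1's FOC against E[q₂] yields q₁ = (94 − 2·20 + E[c₂])/3 = (94 − 40 + 21.1)/3 = 25.0333.
E[P] = 94 − (q₁ + E[q₂]) = 45.0333; Firm 1's expected profit = (E[P] − 20)·q₁ = (45.0333 − 20)·25.0333 = 626.668.

626.67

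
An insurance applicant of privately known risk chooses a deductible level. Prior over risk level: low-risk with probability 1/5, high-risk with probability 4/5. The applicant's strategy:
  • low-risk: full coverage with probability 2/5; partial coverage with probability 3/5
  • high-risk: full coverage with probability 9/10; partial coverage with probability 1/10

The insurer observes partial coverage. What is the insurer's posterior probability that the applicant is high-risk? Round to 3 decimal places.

P(partial coverage) = (1/5)·(3/5) + (4/5)·(1/10) = 1/5
P(high-risk | partial coverage) = ((4/5)·(1/10)) / (1/5) = (2/25) / (1/5) = 2/5

0.400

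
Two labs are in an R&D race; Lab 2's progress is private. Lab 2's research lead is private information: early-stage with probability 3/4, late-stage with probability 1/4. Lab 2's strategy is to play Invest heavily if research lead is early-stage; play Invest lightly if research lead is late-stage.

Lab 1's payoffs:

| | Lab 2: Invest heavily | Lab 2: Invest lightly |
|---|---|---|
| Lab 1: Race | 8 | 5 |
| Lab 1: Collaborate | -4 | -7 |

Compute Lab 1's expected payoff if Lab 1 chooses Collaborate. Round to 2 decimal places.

Take the expectation over Lab 2's research lead, weighting each type's action by its prior probability.
E[Collaborate] = 3/4·(-4) + 1/4·(-7) = (-3) + (-7/4) = -19/4

-4.75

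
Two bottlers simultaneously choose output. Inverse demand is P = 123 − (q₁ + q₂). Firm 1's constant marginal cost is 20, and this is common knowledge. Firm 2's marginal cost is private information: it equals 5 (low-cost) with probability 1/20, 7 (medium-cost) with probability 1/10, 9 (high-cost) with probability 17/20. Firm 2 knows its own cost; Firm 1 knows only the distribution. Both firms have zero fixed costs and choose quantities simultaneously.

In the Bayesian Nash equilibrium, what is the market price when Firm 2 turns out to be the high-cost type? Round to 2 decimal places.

50.73

Type-c best response for Firm 2: q₂(c) = (123 − c)/2 − q₁/2.
Firm 1 maximizes expected profit; its first-order condition is 123 − 2q₁ − E[q₂] − 20 = 0.
Substituting E[q₂] and solving: E[c₂] = 8.6, so q₁ = (123 − 2·20 + 8.6)/3 = 30.5333.
q₂(high-cost) = 41.7333, so P = 123 − (30.5333 + 41.7333) = 50.7333.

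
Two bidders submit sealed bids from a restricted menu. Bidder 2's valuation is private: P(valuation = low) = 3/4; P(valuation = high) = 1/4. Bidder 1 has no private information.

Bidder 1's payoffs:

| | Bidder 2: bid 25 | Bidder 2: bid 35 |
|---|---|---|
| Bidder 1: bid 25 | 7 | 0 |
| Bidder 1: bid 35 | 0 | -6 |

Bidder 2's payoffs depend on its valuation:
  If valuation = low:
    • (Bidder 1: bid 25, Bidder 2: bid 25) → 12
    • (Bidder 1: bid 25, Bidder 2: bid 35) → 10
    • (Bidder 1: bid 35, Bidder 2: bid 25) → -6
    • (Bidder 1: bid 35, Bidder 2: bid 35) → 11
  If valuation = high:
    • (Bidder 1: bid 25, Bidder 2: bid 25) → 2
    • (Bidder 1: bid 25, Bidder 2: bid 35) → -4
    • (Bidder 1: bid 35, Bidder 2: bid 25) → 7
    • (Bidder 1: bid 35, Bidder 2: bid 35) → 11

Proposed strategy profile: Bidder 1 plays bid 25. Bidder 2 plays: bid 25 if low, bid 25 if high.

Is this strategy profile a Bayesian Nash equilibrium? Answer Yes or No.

Bidder 1 plays bid 25: E[bid 25] = 3/4·(7) + 1/4·(7) = 7; E[bid 35] = 0. Best-responding. ✓
Bidder 2 (valuation low), facing bid 25: bid 25 gives 12, bid 35 gives 10. Proposed bid 25 is best. ✓
Bidder 2 (valuation high), facing bid 25: bid 25 gives 2, bid 35 gives -4. Proposed bid 25 is best. ✓

Yes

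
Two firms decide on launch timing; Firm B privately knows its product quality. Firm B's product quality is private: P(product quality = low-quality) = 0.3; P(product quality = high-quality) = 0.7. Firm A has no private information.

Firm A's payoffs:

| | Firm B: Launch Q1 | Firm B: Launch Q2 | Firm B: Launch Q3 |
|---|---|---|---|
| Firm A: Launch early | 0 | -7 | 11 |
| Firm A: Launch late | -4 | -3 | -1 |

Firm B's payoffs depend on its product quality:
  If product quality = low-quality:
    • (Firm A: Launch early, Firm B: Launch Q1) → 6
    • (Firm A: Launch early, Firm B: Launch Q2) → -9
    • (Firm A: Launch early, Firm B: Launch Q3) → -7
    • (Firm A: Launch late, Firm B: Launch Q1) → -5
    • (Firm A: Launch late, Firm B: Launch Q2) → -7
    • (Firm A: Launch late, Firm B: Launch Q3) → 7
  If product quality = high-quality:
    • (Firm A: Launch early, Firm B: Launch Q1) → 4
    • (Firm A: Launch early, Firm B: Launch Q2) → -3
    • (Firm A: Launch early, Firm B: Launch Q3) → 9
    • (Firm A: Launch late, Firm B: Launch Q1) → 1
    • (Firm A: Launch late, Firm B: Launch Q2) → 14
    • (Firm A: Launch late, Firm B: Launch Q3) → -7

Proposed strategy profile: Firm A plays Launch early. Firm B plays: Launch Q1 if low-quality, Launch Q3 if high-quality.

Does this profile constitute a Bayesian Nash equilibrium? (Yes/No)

Yes

Firm A plays Launch early: E[Launch early] = 0.3·(0) + 0.7·(11) = 7.7; E[Launch late] = -1.9. Best-responding. ✓
Firm B (product quality low-quality), facing Launch early: Launch Q1 gives 6, Launch Q2 gives -9, Launch Q3 gives -7. Proposed Launch Q1 is best. ✓
Firm B (product quality high-quality), facing Launch early: Launch Q1 gives 4, Launch Q2 gives -3, Launch Q3 gives 9. Proposed Launch Q3 is best. ✓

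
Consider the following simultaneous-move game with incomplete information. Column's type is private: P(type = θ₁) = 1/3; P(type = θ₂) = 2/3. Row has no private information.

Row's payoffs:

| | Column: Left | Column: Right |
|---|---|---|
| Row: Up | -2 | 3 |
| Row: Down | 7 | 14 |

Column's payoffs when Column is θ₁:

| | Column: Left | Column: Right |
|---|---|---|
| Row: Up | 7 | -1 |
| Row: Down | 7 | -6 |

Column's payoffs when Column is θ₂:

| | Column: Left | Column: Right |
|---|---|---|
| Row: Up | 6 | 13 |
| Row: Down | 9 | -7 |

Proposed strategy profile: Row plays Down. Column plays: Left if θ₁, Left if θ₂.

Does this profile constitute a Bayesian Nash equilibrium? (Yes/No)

Yes

Row plays Down: E[Down] = 1/3·(7) + 2/3·(7) = 7; E[Up] = -2. Best-responding. ✓
Column (type θ₁), facing Down: Left gives 7, Right gives -6. Proposed Left is best. ✓
Column (type θ₂), facing Down: Left gives 9, Right gives -7. Proposed Left is best. ✓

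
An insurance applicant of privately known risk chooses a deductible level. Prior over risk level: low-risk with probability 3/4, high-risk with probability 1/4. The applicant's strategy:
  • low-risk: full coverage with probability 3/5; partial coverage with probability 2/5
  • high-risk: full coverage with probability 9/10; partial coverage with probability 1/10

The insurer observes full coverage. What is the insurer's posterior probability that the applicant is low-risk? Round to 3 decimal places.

Apply Bayes' rule using the sender's strategy as the likelihood.
P(full coverage) = (3/4)·(3/5) + (1/4)·(9/10) = 27/40
P(low-risk | full coverage) = ((3/4)·(3/5)) / (27/40) = (9/20) / (27/40) = 2/3

0.667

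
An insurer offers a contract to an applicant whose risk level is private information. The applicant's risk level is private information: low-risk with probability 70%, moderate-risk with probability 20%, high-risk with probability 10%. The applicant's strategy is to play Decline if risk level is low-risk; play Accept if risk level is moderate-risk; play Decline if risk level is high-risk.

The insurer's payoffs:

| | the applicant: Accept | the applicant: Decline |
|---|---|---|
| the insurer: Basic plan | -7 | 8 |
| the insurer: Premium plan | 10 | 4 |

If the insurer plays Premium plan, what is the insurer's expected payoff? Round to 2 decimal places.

E[Premium plan] = 0.7·4 + 0.2·10 + 0.1·4 = 2.8 + 2 + 0.4 = 5.2

5.20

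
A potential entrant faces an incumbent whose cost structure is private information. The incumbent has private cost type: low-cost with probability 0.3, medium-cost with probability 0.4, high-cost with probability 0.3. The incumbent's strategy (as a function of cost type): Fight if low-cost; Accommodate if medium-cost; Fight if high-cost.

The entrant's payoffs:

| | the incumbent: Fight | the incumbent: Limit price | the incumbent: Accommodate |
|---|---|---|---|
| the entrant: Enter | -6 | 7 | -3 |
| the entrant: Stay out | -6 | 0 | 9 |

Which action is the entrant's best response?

Compute the entrant's expected payoff for each action, taking the expectation over the incumbent's type.
E[Enter] = 0.3·(-6) + 0.4·(-3) + 0.3·(-6) = -4.8
E[Stay out] = 0.3·(-6) + 0.4·(9) + 0.3·(-6) = 0
Best response: Stay out (0 is the largest).

Stay out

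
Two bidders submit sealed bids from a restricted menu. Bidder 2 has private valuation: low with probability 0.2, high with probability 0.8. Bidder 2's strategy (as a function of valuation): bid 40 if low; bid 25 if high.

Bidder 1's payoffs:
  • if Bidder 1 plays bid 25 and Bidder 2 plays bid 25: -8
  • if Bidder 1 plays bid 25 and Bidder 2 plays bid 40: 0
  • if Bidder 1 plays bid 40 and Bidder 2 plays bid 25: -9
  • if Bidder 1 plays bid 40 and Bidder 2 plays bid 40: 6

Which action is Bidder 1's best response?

Compute Bidder 1's expected payoff for each action, taking the expectation over Bidder 2's type.
E[bid 25] = 0.2·(0) + 0.8·(-8) = -6.4
E[bid 40] = 0.2·(6) + 0.8·(-9) = -6
Best response: bid 40 (-6 is the largest).

bid 40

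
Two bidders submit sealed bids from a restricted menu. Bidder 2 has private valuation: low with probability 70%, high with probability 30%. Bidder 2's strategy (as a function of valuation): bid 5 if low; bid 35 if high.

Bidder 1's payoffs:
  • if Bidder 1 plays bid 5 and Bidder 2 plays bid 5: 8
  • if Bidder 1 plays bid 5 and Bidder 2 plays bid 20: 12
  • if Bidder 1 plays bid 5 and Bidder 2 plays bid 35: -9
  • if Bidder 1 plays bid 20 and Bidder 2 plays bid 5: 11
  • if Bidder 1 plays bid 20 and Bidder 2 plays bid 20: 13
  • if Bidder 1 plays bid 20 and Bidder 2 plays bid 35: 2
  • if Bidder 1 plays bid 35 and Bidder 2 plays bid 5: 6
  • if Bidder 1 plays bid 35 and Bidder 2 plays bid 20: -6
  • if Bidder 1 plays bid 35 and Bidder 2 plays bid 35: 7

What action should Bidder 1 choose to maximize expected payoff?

Compute Bidder 1's expected payoff for each action, taking the expectation over Bidder 2's type.
E[bid 5] = 0.7·(8) + 0.3·(-9) = 2.9
E[bid 20] = 0.7·(11) + 0.3·(2) = 8.3
E[bid 35] = 0.7·(6) + 0.3·(7) = 6.3
Best response: bid 20 (8.3 is the largest).

bid 20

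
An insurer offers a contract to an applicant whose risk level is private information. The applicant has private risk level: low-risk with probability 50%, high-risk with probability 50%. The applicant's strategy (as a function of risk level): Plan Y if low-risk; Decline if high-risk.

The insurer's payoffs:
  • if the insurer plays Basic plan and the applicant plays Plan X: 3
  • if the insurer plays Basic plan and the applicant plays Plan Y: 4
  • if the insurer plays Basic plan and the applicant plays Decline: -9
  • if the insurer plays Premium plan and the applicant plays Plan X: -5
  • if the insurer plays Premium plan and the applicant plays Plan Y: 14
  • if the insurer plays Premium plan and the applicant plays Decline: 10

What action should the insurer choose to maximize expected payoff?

Premium plan

E[Basic plan] = 0.5·(4) + 0.5·(-9) = -2.5
E[Premium plan] = 0.5·(14) + 0.5·(10) = 12
Best response: Premium plan (12 is the largest).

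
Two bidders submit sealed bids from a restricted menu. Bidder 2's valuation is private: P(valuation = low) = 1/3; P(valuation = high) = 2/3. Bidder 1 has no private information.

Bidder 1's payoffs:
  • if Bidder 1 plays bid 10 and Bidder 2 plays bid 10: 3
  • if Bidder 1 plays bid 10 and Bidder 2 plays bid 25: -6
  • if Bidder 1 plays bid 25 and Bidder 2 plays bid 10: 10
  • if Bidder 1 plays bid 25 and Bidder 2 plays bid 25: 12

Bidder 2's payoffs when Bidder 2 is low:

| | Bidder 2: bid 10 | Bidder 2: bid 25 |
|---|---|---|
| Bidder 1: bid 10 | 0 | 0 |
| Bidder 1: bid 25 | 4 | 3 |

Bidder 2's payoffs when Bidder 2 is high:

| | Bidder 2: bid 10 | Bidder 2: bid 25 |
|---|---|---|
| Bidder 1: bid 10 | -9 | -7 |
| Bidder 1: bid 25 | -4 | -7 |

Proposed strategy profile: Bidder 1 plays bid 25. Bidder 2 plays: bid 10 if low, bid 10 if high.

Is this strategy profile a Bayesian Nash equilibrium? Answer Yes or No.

Bidder 1 plays bid 25: E[bid 25] = 1/3·(10) + 2/3·(10) = 10; E[bid 10] = 3. Best-responding. ✓
Bidder 2 (valuation low), facing bid 25: bid 10 gives 4, bid 25 gives 3. Proposed bid 10 is best. ✓
Bidder 2 (valuation high), facing bid 25: bid 10 gives -4, bid 25 gives -7. Proposed bid 10 is best. ✓

Yes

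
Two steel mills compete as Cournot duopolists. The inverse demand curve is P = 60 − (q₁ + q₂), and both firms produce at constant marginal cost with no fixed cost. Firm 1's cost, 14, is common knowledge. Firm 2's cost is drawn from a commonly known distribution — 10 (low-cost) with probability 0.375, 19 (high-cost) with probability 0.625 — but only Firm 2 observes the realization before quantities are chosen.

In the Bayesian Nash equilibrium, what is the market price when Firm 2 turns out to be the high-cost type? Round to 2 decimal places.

31.56

Each type of Firm 2 best-responds to q₁; Firm 1 best-responds to the expected q₂ over Firm 2's types.
Firm 2 with cost c maximizes (60 − (q₁+q₂) − c)·q₂, giving q₂(c) = (60 − c − q₁)/2.
E[c₂] = 0.375·10 + 0.625·19 = 15.625
Firm 1's FOC against E[q₂] yields q₁ = (60 − 2·14 + E[c₂])/3 = (60 − 28 + 15.625)/3 = 15.875.
q₂(high-cost) = 12.5625, so P = 60 − (15.875 + 12.5625) = 31.5625.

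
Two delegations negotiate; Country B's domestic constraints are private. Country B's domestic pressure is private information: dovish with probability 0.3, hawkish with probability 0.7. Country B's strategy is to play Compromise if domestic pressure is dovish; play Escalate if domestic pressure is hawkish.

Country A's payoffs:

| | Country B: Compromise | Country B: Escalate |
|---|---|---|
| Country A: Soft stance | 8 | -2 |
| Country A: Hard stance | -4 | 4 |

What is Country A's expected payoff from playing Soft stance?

1

E[Soft stance] = 0.3·8 + 0.7·(-2) = 2.4 + (-1.4) = 1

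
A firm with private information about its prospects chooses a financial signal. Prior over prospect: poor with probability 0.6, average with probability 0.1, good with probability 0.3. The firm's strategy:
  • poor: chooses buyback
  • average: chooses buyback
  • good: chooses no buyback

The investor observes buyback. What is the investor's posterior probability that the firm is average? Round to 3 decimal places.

0.143

P(buyback) = 0.6·1 + 0.1·1 + 0.3·0 = 0.7
P(average | buyback) = (0.1·1) / 0.7 = 0.1 / 0.7 = 0.142857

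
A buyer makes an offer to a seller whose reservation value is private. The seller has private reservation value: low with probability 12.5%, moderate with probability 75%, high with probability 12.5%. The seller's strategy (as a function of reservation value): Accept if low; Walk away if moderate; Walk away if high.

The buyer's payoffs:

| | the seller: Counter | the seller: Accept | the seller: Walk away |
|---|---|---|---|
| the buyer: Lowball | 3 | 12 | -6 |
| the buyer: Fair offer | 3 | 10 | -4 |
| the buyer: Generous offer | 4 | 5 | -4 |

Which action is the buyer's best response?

Fair offer

E[Lowball] = 0.125·(12) + 0.75·(-6) + 0.125·(-6) = -3.75
E[Fair offer] = 0.125·(10) + 0.75·(-4) + 0.125·(-4) = -2.25
E[Generous offer] = 0.125·(5) + 0.75·(-4) + 0.125·(-4) = -2.875
Best response: Fair offer (-2.25 is the largest).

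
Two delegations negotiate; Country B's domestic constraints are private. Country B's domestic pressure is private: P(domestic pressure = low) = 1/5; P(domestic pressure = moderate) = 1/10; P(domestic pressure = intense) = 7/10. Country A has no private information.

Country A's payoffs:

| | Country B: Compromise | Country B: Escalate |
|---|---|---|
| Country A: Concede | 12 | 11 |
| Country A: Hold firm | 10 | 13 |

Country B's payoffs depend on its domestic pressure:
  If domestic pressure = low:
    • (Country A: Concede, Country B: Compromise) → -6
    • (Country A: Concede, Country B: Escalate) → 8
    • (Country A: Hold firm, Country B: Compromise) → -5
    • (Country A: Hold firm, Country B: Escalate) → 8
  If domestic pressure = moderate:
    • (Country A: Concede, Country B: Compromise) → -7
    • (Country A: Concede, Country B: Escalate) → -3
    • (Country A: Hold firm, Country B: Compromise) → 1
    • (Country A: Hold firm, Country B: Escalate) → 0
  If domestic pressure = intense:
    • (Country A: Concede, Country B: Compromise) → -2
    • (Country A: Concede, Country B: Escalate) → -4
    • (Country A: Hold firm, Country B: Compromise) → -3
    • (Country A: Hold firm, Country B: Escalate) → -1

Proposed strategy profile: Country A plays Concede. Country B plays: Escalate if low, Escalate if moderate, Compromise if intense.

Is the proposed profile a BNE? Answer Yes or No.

Yes

Country A plays Concede: E[Concede] = 1/5·(11) + 1/10·(11) + 7/10·(12) = 117/10; E[Hold firm] = 109/10. Best-responding. ✓
Country B (domestic pressure low), facing Concede: Compromise gives -6, Escalate gives 8. Proposed Escalate is best. ✓
Country B (domestic pressure moderate), facing Concede: Compromise gives -7, Escalate gives -3. Proposed Escalate is best. ✓
Country B (domestic pressure intense), facing Concede: Compromise gives -2, Escalate gives -4. Proposed Compromise is best. ✓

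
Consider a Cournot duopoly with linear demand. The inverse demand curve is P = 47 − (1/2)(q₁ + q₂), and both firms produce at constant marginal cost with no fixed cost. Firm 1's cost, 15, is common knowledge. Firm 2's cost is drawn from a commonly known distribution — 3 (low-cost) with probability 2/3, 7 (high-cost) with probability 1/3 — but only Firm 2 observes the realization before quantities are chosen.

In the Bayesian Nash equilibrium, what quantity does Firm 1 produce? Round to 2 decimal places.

Firm 2 with cost c maximizes (47 − (1/2)(q₁+q₂) − c)·q₂, giving q₂(c) = (47 − c − (1/2)q₁).
E[c₂] = 2/3·3 + 1/3·7 = 4.33333
Firm 1's FOC against E[q₂] yields q₁ = (47 − 2·15 + E[c₂])/(3/2) = (47 − 30 + 4.33333)/(3/2) = 14.2222.

14.22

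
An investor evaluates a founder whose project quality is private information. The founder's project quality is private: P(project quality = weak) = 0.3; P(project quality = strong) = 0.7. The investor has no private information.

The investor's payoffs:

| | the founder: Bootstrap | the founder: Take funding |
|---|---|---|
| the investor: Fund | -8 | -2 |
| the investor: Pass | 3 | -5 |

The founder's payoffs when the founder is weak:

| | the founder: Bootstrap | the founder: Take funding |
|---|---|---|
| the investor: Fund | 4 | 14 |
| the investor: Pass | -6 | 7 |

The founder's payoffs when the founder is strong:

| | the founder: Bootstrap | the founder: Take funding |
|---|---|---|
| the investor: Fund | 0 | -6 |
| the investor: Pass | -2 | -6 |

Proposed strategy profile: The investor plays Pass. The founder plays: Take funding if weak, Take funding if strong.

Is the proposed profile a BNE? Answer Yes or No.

No

The investor plays Pass: E[Pass] = 0.3·(-5) + 0.7·(-5) = -5; E[Fund] = -2. Not best-responding. ✗
The founder (project quality weak), facing Pass: Bootstrap gives -6, Take funding gives 7. Proposed Take funding is best. ✓
The founder (project quality strong), facing Pass: Bootstrap gives -2, Take funding gives -6. Proposed Take funding is not best — profitable deviation exists. ✗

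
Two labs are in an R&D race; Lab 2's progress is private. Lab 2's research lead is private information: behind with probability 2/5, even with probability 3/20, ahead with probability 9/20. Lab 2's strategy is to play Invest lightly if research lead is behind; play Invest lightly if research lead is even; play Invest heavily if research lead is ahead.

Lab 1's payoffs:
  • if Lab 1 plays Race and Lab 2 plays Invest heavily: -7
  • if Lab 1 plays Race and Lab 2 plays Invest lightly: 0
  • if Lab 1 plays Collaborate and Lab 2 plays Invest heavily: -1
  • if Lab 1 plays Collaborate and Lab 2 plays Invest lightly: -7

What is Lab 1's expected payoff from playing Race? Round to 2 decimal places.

E[Race] = 2/5·0 + 3/20·0 + 9/20·(-7) = 0 + 0 + (-63/20) = -63/20

-3.15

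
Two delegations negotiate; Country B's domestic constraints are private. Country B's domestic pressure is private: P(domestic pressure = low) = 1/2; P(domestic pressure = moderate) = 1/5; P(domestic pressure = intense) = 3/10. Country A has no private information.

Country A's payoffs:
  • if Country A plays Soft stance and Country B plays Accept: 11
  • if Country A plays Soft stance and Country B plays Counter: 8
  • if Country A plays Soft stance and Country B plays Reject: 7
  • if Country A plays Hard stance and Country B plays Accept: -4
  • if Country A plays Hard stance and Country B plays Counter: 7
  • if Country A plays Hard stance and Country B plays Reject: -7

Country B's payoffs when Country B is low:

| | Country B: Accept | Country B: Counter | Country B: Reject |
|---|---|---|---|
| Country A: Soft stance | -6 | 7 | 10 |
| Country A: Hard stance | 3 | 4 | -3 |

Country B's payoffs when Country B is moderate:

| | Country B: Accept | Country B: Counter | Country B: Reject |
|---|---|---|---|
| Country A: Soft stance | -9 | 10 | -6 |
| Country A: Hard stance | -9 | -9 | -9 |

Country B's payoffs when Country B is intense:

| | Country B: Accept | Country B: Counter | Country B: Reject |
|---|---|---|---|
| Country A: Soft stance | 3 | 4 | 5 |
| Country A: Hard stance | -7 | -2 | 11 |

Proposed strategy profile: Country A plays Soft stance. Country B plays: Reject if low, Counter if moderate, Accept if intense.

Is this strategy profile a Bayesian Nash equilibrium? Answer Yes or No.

No

Country A plays Soft stance: E[Soft stance] = 1/2·(7) + 1/5·(8) + 3/10·(11) = 42/5; E[Hard stance] = -33/10. Best-responding. ✓
Country B (domestic pressure low), facing Soft stance: Accept gives -6, Counter gives 7, Reject gives 10. Proposed Reject is best. ✓
Country B (domestic pressure moderate), facing Soft stance: Accept gives -9, Counter gives 10, Reject gives -6. Proposed Counter is best. ✓
Country B (domestic pressure intense), facing Soft stance: Accept gives 3, Counter gives 4, Reject gives 5. Proposed Accept is not best — profitable deviation exists. ✗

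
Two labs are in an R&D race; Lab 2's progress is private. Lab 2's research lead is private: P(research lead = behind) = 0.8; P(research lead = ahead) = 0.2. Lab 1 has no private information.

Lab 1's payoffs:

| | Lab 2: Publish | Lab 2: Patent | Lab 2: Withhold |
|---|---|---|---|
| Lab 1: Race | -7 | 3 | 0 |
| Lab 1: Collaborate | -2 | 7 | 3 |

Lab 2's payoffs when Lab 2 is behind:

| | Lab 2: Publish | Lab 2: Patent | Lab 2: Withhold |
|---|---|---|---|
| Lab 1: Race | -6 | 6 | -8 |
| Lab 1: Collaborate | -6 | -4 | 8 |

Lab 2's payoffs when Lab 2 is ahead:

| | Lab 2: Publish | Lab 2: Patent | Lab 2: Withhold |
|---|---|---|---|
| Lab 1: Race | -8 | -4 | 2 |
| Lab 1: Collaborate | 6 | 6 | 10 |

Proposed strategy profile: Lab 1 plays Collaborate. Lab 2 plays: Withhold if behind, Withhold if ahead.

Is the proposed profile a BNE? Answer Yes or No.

Lab 1 plays Collaborate: E[Collaborate] = 0.8·(3) + 0.2·(3) = 3; E[Race] = 0. Best-responding. ✓
Lab 2 (research lead behind), facing Collaborate: Publish gives -6, Patent gives -4, Withhold gives 8. Proposed Withhold is best. ✓
Lab 2 (research lead ahead), facing Collaborate: Publish gives 6, Patent gives 6, Withhold gives 10. Proposed Withhold is best. ✓

Yes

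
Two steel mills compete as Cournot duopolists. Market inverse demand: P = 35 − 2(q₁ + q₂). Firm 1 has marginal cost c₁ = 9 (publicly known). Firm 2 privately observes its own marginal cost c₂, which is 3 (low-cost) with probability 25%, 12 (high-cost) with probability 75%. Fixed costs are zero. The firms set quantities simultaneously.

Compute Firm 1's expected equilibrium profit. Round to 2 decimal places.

Firm 2 with cost c maximizes (35 − 2(q₁+q₂) − c)·q₂, giving q₂(c) = (35 − c − 2q₁)/4.
E[c₂] = 0.25·3 + 0.75·12 = 9.75
Firm 1's FOC against E[q₂] yields q₁ = (35 − 2·9 + E[c₂])/6 = (35 − 18 + 9.75)/6 = 4.45833.
E[P] = 35 − 2·(q₁ + E[q₂]) = 17.9167; Firm 1's expected profit = (E[P] − 9)·q₁ = (17.9167 − 9)·4.45833 = 39.7535.

39.75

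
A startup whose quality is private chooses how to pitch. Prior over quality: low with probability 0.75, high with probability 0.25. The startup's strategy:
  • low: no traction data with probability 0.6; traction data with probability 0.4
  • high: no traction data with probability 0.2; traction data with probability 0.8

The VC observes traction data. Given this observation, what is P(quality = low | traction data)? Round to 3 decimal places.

0.600

P(traction data) = 0.75·0.4 + 0.25·0.8 = 0.5
P(low | traction data) = (0.75·0.4) / 0.5 = 0.3 / 0.5 = 0.6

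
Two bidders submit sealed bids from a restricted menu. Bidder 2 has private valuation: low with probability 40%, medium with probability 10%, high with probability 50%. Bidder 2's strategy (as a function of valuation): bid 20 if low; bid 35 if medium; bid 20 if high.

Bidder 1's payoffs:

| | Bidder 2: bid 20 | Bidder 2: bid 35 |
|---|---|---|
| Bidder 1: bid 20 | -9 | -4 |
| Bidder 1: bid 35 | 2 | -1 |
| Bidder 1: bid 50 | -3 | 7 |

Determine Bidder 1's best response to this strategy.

bid 35

Compute Bidder 1's expected payoff for each action, taking the expectation over Bidder 2's type.
E[bid 20] = 0.4·(-9) + 0.1·(-4) + 0.5·(-9) = -8.5
E[bid 35] = 0.4·(2) + 0.1·(-1) + 0.5·(2) = 1.7
E[bid 50] = 0.4·(-3) + 0.1·(7) + 0.5·(-3) = -2
Best response: bid 35 (1.7 is the largest).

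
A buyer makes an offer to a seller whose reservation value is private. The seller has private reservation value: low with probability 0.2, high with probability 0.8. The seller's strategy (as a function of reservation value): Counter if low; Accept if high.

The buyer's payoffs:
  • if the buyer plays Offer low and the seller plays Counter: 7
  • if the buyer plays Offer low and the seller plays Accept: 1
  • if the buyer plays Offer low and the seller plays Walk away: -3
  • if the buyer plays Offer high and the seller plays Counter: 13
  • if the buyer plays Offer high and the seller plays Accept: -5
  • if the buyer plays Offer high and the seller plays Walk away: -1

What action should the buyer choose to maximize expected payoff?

E[Offer low] = 0.2·(7) + 0.8·(1) = 2.2
E[Offer high] = 0.2·(13) + 0.8·(-5) = -1.4
Best response: Offer low (2.2 is the largest).

Offer low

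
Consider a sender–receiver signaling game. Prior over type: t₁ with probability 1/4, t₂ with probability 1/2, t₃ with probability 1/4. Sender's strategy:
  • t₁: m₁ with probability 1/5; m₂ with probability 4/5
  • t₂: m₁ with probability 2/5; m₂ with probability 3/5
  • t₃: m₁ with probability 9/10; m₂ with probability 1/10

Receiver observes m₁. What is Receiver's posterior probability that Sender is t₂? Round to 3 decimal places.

Apply Bayes' rule using the sender's strategy as the likelihood.
P(m₁) = (1/4)·(1/5) + (1/2)·(2/5) + (1/4)·(9/10) = 19/40
P(t₂ | m₁) = ((1/2)·(2/5)) / (19/40) = (1/5) / (19/40) = 8/19

0.421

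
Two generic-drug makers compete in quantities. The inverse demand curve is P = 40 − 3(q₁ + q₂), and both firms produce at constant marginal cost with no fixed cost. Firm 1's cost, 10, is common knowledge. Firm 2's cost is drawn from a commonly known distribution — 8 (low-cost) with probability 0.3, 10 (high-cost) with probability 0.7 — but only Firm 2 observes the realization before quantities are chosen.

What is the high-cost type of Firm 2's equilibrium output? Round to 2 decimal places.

3.37

Type-c best response for Firm 2: q₂(c) = (40 − c)/6 − q₁/2.
Firm 1 maximizes expected profit; its first-order condition is 40 − 6q₁ − 3E[q₂] − 10 = 0.
Substituting E[q₂] and solving: E[c₂] = 9.4, so q₁ = (40 − 2·10 + 9.4)/9 = 3.26667.
q₂(high-cost) = (40 − 10 − 3·3.26667)/6 = 3.36667.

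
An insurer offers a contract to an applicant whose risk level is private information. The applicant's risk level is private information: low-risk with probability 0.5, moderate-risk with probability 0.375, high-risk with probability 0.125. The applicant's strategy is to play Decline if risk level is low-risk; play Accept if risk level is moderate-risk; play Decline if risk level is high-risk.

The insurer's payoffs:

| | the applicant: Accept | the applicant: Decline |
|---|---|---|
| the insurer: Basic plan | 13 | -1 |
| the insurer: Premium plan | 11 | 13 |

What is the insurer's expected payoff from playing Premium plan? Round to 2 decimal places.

E[Premium plan] = 0.5·13 + 0.375·11 + 0.125·13 = 6.5 + 4.125 + 1.625 = 12.25

12.25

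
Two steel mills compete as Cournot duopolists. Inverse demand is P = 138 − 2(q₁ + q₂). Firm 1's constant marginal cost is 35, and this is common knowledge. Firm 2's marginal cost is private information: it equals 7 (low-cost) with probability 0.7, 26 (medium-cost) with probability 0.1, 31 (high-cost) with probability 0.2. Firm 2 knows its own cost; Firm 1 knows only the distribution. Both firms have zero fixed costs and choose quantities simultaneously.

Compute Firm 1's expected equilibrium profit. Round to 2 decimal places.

Type-c best response for Firm 2: q₂(c) = (138 − c)/4 − q₁/2.
Firm 1 maximizes expected profit; its first-order condition is 138 − 4q₁ − 2E[q₂] − 35 = 0.
Substituting E[q₂] and solving: E[c₂] = 13.7, so q₁ = (138 − 2·35 + 13.7)/6 = 13.6167.
E[P] = 138 − 2·(q₁ + E[q₂]) = 62.2333; Firm 1's expected profit = (E[P] − 35)·q₁ = (62.2333 − 35)·13.6167 = 370.827.

370.83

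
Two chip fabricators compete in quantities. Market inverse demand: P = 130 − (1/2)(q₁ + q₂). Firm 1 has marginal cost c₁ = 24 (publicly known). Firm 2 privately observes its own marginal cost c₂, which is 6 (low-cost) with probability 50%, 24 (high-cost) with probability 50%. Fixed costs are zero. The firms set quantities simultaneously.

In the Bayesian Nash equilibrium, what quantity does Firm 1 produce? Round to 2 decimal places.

Firm 2 with cost c maximizes (130 − (1/2)(q₁+q₂) − c)·q₂, giving q₂(c) = (130 − c − (1/2)q₁).
E[c₂] = 0.5·6 + 0.5·24 = 15
Firm 1's FOC against E[q₂] yields q₁ = (130 − 2·24 + E[c₂])/(3/2) = (130 − 48 + 15)/(3/2) = 64.6667.

64.67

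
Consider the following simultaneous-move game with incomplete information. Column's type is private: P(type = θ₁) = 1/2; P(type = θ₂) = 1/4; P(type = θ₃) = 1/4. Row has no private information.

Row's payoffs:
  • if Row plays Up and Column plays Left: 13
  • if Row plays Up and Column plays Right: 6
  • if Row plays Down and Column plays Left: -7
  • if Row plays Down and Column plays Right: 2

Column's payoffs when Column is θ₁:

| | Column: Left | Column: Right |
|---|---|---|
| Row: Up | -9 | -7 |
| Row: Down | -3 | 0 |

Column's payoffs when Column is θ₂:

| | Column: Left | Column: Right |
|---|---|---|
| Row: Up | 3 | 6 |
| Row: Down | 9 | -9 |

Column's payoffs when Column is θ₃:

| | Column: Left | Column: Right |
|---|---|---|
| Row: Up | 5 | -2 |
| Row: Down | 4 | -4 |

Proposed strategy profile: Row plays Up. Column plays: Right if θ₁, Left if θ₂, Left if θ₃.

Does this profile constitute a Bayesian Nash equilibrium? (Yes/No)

No

A profile is a BNE iff every type of every player is best-responding given beliefs about the other side.
Row plays Up: E[Up] = 1/2·(6) + 1/4·(13) + 1/4·(13) = 19/2; E[Down] = -5/2. Best-responding. ✓
Column (type θ₁), facing Up: Left gives -9, Right gives -7. Proposed Right is best. ✓
Column (type θ₂), facing Up: Left gives 3, Right gives 6. Proposed Left is not best — profitable deviation exists. ✗
Column (type θ₃), facing Up: Left gives 5, Right gives -2. Proposed Left is best. ✓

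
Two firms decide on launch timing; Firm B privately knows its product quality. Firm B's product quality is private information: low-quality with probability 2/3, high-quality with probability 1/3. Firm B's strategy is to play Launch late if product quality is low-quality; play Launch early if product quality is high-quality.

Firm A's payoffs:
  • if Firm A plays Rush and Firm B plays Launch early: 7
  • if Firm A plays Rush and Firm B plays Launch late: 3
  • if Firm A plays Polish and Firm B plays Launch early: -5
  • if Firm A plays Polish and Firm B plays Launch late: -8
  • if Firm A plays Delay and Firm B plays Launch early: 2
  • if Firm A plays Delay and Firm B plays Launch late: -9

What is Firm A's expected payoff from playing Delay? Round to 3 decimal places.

E[Delay] = 2/3·(-9) + 1/3·2 = (-6) + 2/3 = -16/3

-5.333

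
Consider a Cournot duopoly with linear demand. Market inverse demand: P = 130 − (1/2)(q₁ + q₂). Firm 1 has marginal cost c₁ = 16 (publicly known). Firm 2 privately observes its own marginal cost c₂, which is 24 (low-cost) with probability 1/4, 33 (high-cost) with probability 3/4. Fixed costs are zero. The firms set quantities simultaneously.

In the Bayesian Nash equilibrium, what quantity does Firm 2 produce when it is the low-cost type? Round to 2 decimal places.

Type-c best response for Firm 2: q₂(c) = (130 − c) − q₁/2.
Firm 1 maximizes expected profit; its first-order condition is 130 − q₁ − (1/2)E[q₂] − 16 = 0.
Substituting E[q₂] and solving: E[c₂] = 30.75, so q₁ = (130 − 2·16 + 30.75)/(3/2) = 85.8333.
q₂(low-cost) = (130 − 24 − (1/2)·85.8333) = 63.0833.

63.08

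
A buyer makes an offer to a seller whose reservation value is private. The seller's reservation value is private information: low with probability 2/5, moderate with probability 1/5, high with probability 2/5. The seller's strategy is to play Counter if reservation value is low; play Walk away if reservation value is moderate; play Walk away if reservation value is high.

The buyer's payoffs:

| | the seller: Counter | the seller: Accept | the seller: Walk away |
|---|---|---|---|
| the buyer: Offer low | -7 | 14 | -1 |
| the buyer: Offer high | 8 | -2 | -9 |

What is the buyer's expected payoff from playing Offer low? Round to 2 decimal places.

-3.40

E[Offer low] = 2/5·(-7) + 1/5·(-1) + 2/5·(-1) = (-14/5) + (-1/5) + (-2/5) = -17/5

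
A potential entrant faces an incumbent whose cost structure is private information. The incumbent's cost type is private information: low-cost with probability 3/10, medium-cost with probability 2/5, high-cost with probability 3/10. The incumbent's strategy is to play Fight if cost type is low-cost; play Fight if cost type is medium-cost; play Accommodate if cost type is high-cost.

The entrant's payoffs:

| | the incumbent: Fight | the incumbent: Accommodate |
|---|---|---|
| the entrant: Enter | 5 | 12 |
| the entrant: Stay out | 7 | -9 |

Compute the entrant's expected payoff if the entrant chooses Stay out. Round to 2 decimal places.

Take the expectation over the incumbent's cost type, weighting each type's action by its prior probability.
E[Stay out] = 3/10·7 + 2/5·7 + 3/10·(-9) = 21/10 + 14/5 + (-27/10) = 11/5

2.20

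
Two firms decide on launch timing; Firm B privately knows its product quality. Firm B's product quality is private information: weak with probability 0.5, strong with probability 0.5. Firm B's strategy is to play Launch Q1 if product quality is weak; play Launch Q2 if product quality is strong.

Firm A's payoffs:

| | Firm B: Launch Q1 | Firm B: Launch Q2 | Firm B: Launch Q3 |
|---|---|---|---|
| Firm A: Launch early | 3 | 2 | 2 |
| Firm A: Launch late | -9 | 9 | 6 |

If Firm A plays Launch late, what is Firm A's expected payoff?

Take the expectation over Firm B's product quality, weighting each type's action by its prior probability.
E[Launch late] = 0.5·(-9) + 0.5·9 = (-4.5) + 4.5 = 0

0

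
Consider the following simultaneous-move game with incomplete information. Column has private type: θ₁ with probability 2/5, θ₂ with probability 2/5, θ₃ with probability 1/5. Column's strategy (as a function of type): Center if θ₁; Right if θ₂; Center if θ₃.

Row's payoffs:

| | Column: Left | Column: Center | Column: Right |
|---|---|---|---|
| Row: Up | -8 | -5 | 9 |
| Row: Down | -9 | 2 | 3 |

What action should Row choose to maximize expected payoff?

Down

Compute Row's expected payoff for each action, taking the expectation over Column's type.
E[Up] = 2/5·(-5) + 2/5·(9) + 1/5·(-5) = 3/5
E[Down] = 2/5·(2) + 2/5·(3) + 1/5·(2) = 12/5
Best response: Down (12/5 is the largest).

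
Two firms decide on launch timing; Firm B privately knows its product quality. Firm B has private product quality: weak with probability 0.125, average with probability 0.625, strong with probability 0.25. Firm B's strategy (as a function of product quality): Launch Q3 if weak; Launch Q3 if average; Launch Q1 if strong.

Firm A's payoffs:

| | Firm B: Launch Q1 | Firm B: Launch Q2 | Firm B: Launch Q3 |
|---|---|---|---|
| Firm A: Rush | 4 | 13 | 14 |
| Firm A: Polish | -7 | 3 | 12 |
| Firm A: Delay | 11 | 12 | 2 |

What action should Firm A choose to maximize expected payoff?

Rush

E[Rush] = 0.125·(14) + 0.625·(14) + 0.25·(4) = 11.5
E[Polish] = 0.125·(12) + 0.625·(12) + 0.25·(-7) = 7.25
E[Delay] = 0.125·(2) + 0.625·(2) + 0.25·(11) = 4.25
Best response: Rush (11.5 is the largest).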